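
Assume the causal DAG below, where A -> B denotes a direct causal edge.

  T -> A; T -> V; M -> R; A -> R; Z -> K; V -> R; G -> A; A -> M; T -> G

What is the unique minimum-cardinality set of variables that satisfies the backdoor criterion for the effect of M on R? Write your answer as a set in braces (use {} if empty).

Variables eligible for adjustment (non-descendants of M, excluding M and R): {A, G, K, T, V, Z}.
Backdoor paths from M to R:
  P1: M <- A <- T -> V -> R
  P2: M <- A <- G <- T -> V -> R
  P3: M <- A -> R
The empty set is not sufficient: P1 (M <- A <- T -> V -> R) has no collider blocking it and no conditioned non-collider, so it is open.
Try {A}:
  P1: blocked at chain node A ∈ conditioning set.
  P2: blocked at chain node A ∈ conditioning set.
  P3: blocked at fork node A ∈ conditioning set.
{A} contains no descendant of M and blocks every backdoor path.
No other singleton works — e.g. {T} leaves P3 open — so {A} is the unique smallest valid adjustment set.

{A}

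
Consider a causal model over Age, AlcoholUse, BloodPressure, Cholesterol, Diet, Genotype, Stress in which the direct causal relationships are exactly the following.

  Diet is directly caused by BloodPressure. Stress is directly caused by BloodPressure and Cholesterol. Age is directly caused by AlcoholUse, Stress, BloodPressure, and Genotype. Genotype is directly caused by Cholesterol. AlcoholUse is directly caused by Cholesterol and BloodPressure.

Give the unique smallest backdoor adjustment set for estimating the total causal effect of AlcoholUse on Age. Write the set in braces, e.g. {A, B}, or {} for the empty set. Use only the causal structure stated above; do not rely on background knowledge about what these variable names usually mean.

{BloodPressure, Cholesterol}

Variables eligible for adjustment (non-descendants of AlcoholUse, excluding AlcoholUse and Age): {BloodPressure, Cholesterol, Diet, Genotype, Stress}.
Backdoor paths from AlcoholUse to Age:
  P1: AlcoholUse <- BloodPressure -> Stress <- Cholesterol -> Genotype -> Age
  P2: AlcoholUse <- BloodPressure -> Stress -> Age
  P3: AlcoholUse <- BloodPressure -> Age
  P4: AlcoholUse <- Cholesterol -> Genotype -> Age
  P5: AlcoholUse <- Cholesterol -> Stress <- BloodPressure -> Age
  P6: AlcoholUse <- Cholesterol -> Stress -> Age
The empty set is not sufficient: P2 (AlcoholUse <- BloodPressure -> Stress -> Age) has no collider blocking it and no conditioned non-collider, so it is open.
Try {BloodPressure, Cholesterol}:
  P1: blocked at fork node BloodPressure ∈ conditioning set.
  P2: blocked at fork node BloodPressure ∈ conditioning set.
  P3: blocked at fork node BloodPressure ∈ conditioning set.
  P4: blocked at fork node Cholesterol ∈ conditioning set.
  P5: blocked at fork node Cholesterol ∈ conditioning set.
  P6: blocked at fork node Cholesterol ∈ conditioning set.
{BloodPressure, Cholesterol} contains no descendant of AlcoholUse and blocks every backdoor path.
Every element of {BloodPressure, Cholesterol} is needed (dropping BloodPressure leaves P2 open; dropping Cholesterol leaves P4 open), so no proper subset is valid.
Among all size-2 subsets of the eligible variables, only {BloodPressure, Cholesterol} blocks every backdoor path, so it is the unique smallest valid adjustment set.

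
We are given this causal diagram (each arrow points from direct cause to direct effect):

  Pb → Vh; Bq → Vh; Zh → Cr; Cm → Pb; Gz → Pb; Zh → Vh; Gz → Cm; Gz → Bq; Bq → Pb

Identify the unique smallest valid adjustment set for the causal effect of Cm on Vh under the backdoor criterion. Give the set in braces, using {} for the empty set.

Variables eligible for adjustment (non-descendants of Cm, excluding Cm and Vh): {Bq, Cr, Gz, Zh}.
Backdoor paths from Cm to Vh:
  P1: Cm <- Gz -> Bq -> Pb -> Vh
  P2: Cm <- Gz -> Bq -> Vh
  P3: Cm <- Gz -> Pb <- Bq -> Vh
  P4: Cm <- Gz -> Pb -> Vh
The empty set is not sufficient: P1 (Cm <- Gz -> Bq -> Pb -> Vh) has no collider blocking it and no conditioned non-collider, so it is open.
Try {Gz}:
  P1: blocked at fork node Gz ∈ conditioning set.
  P2: blocked at fork node Gz ∈ conditioning set.
  P3: blocked at fork node Gz ∈ conditioning set.
  P4: blocked at fork node Gz ∈ conditioning set.
{Gz} contains no descendant of Cm and blocks every backdoor path.
No other singleton works — e.g. {Zh} leaves P1 open — so {Gz} is the unique smallest valid adjustment set.

{Gz}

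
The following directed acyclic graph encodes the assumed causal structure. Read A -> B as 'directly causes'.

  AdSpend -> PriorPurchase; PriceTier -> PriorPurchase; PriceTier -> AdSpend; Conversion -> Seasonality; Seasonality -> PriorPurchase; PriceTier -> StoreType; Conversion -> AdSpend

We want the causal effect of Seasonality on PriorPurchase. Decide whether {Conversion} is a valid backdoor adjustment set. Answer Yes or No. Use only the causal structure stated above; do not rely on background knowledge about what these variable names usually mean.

Yes

Backdoor paths from Seasonality to PriorPurchase (paths whose first edge points into Seasonality):
  P1: Seasonality <- Conversion -> AdSpend <- PriceTier -> PriorPurchase
  P2: Seasonality <- Conversion -> AdSpend -> PriorPurchase
Condition 1 (no descendant of Seasonality in the set): holds — descendants of Seasonality are {PriorPurchase}; none are in {Conversion}.
Condition 2 (every backdoor path blocked by {Conversion}):
  P1: blocked at fork node Conversion ∈ conditioning set.
  P2: blocked at fork node Conversion ∈ conditioning set.
{Conversion} satisfies the backdoor criterion.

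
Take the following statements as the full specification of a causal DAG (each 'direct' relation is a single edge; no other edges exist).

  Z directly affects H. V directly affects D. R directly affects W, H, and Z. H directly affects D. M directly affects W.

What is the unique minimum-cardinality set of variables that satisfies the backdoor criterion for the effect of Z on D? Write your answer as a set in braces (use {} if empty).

{R}

Variables eligible for adjustment (non-descendants of Z, excluding Z and D): {M, R, V, W}.
Backdoor paths from Z to D:
  P1: Z <- R -> H -> D
The empty set is not sufficient: P1 (Z <- R -> H -> D) has no collider blocking it and no conditioned non-collider, so it is open.
Try {R}:
  P1: blocked at fork node R ∈ conditioning set.
{R} contains no descendant of Z and blocks every backdoor path.
No other singleton works — e.g. {M} leaves P1 open — so {R} is the unique smallest valid adjustment set.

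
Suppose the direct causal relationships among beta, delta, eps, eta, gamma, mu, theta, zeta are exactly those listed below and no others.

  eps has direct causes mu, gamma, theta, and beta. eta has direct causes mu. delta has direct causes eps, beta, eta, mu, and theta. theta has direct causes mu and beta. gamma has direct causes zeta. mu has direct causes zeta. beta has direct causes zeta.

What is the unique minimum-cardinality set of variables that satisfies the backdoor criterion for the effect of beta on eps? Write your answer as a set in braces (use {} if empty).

Variables eligible for adjustment (non-descendants of beta, excluding beta and eps): {eta, gamma, mu, zeta}.
Backdoor paths from beta to eps:
  P1: beta <- zeta -> mu -> theta -> eps
  P2: beta <- zeta -> mu -> theta -> delta <- eps
  P3: beta <- zeta -> mu -> eta -> delta <- theta -> eps
  P4: beta <- zeta -> mu -> eta -> delta <- eps
  P5: beta <- zeta -> mu -> eps
  P6: beta <- zeta -> mu -> delta <- theta -> eps
  P7: beta <- zeta -> mu -> delta <- eps
  P8: beta <- zeta -> gamma -> eps
The empty set is not sufficient: P1 (beta <- zeta -> mu -> theta -> eps) has no collider blocking it and no conditioned non-collider, so it is open.
Try {zeta}:
  P1: blocked at fork node zeta ∈ conditioning set.
  P2: blocked at fork node zeta ∈ conditioning set.
  P3: blocked at fork node zeta ∈ conditioning set.
  P4: blocked at fork node zeta ∈ conditioning set.
  P5: blocked at fork node zeta ∈ conditioning set.
  P6: blocked at fork node zeta ∈ conditioning set.
  P7: blocked at fork node zeta ∈ conditioning set.
  P8: blocked at fork node zeta ∈ conditioning set.
{zeta} contains no descendant of beta and blocks every backdoor path.
No other singleton works — e.g. {mu} leaves P8 open — so {zeta} is the unique smallest valid adjustment set.

{zeta}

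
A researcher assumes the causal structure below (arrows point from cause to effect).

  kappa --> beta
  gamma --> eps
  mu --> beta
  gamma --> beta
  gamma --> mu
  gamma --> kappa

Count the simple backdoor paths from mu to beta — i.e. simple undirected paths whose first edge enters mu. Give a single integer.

A backdoor path from mu to beta is any simple undirected path whose first edge points into mu (i.e. leaves mu via a parent).
Parents of mu: {gamma}.
Enumerating:
  P1: mu <- gamma -> kappa -> beta
  P2: mu <- gamma -> beta
That exhausts the simple backdoor paths. Count: 2.

2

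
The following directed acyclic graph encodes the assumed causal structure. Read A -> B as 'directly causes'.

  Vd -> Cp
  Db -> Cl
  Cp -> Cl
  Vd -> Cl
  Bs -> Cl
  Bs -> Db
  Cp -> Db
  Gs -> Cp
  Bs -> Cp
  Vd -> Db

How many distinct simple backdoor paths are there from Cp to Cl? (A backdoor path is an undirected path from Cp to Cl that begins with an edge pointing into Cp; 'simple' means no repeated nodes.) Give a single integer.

A backdoor path from Cp to Cl is any simple undirected path whose first edge points into Cp (i.e. leaves Cp via a parent).
Parents of Cp: {Bs, Gs, Vd}.
Enumerating:
  P1: Cp <- Vd -> Db <- Bs -> Cl
  P2: Cp <- Vd -> Db -> Cl
  P3: Cp <- Vd -> Cl
  P4: Cp <- Bs -> Db <- Vd -> Cl
  P5: Cp <- Bs -> Db -> Cl
  P6: Cp <- Bs -> Cl
That exhausts the simple backdoor paths. Count: 6.

6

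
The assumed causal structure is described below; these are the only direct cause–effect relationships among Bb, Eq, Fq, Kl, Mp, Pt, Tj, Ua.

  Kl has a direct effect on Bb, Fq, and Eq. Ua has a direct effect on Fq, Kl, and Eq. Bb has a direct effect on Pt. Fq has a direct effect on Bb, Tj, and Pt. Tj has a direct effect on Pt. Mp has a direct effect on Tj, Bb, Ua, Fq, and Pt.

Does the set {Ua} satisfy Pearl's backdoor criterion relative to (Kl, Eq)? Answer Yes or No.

Backdoor paths from Kl to Eq (paths whose first edge points into Kl):
  P1: Kl <- Ua -> Eq
Condition 1 (no descendant of Kl in the set): holds — descendants of Kl are {Bb, Eq, Fq, Pt, Tj}; none are in {Ua}.
Condition 2 (every backdoor path blocked by {Ua}):
  P1: blocked at fork node Ua ∈ conditioning set.
{Ua} satisfies the backdoor criterion.

Yes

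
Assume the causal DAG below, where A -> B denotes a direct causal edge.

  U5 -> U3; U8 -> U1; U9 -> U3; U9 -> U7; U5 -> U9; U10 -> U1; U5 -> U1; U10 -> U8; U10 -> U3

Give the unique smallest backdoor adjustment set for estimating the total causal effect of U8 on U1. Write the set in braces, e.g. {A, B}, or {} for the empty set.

Variables eligible for adjustment (non-descendants of U8, excluding U8 and U1): {U10, U3, U5, U7, U9}.
Backdoor paths from U8 to U1:
  P1: U8 <- U10 -> U3 <- U5 -> U1
  P2: U8 <- U10 -> U3 <- U9 <- U5 -> U1
  P3: U8 <- U10 -> U1
The empty set is not sufficient: P3 (U8 <- U10 -> U1) has no collider blocking it and no conditioned non-collider, so it is open.
Try {U10}:
  P1: blocked at fork node U10 ∈ conditioning set.
  P2: blocked at fork node U10 ∈ conditioning set.
  P3: blocked at fork node U10 ∈ conditioning set.
{U10} contains no descendant of U8 and blocks every backdoor path.
No other singleton works — e.g. {U5} leaves P3 open — so {U10} is the unique smallest valid adjustment set.

{U10}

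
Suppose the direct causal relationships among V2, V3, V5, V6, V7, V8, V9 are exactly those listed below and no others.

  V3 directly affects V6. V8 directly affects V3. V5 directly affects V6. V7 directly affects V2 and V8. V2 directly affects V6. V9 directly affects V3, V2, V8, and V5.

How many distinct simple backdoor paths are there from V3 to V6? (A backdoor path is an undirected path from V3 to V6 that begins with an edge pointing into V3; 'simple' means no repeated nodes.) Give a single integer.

A backdoor path from V3 to V6 is any simple undirected path whose first edge points into V3 (i.e. leaves V3 via a parent).
Parents of V3: {V8, V9}.
Enumerating:
  P1: V3 <- V9 -> V8 <- V7 -> V2 -> V6
  P2: V3 <- V9 -> V2 -> V6
  P3: V3 <- V9 -> V5 -> V6
  P4: V3 <- V8 <- V9 -> V2 -> V6
  P5: V3 <- V8 <- V9 -> V5 -> V6
  P6: V3 <- V8 <- V7 -> V2 <- V9 -> V5 -> V6
  P7: V3 <- V8 <- V7 -> V2 -> V6
That exhausts the simple backdoor paths. Count: 7.

7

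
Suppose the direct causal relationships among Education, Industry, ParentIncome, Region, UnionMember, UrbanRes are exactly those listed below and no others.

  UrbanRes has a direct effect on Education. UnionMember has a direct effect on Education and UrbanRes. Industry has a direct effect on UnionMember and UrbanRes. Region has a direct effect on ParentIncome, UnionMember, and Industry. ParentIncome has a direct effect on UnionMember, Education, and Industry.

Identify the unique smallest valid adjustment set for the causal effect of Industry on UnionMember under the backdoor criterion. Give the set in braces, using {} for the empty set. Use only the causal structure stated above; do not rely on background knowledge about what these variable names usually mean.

Variables eligible for adjustment (non-descendants of Industry, excluding Industry and UnionMember): {ParentIncome, Region}.
Backdoor paths from Industry to UnionMember:
  P1: Industry <- Region -> ParentIncome -> UnionMember
  P2: Industry <- Region -> ParentIncome -> Education <- UnionMember
  P3: Industry <- Region -> ParentIncome -> Education <- UrbanRes <- UnionMember
  P4: Industry <- Region -> UnionMember
  P5: Industry <- ParentIncome <- Region -> UnionMember
  P6: Industry <- ParentIncome -> UnionMember
  P7: Industry <- ParentIncome -> Education <- UnionMember
  P8: Industry <- ParentIncome -> Education <- UrbanRes <- UnionMember
The empty set is not sufficient: P1 (Industry <- Region -> ParentIncome -> UnionMember) has no collider blocking it and no conditioned non-collider, so it is open.
Try {ParentIncome, Region}:
  P1: blocked at fork node Region ∈ conditioning set.
  P2: blocked at fork node Region ∈ conditioning set.
  P3: blocked at fork node Region ∈ conditioning set.
  P4: blocked at fork node Region ∈ conditioning set.
  P5: blocked at chain node ParentIncome ∈ conditioning set.
  P6: blocked at fork node ParentIncome ∈ conditioning set.
  P7: blocked at fork node ParentIncome ∈ conditioning set.
  P8: blocked at fork node ParentIncome ∈ conditioning set.
{ParentIncome, Region} contains no descendant of Industry and blocks every backdoor path.
Every element of {ParentIncome, Region} is needed (dropping ParentIncome leaves P6 open; dropping Region leaves P4 open), so no proper subset is valid.
Among all size-2 subsets of the eligible variables, only {ParentIncome, Region} blocks every backdoor path, so it is the unique smallest valid adjustment set.

{ParentIncome, Region}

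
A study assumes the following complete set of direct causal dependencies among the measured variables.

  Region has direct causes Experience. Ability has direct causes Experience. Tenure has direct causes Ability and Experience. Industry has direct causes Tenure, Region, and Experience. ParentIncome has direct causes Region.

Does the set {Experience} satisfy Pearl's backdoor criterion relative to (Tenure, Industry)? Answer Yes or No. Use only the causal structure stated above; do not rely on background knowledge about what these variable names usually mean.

Yes

Backdoor paths from Tenure to Industry (paths whose first edge points into Tenure):
  P1: Tenure <- Experience -> Region -> Industry
  P2: Tenure <- Experience -> Industry
  P3: Tenure <- Ability <- Experience -> Region -> Industry
  P4: Tenure <- Ability <- Experience -> Industry
Condition 1 (no descendant of Tenure in the set): holds — descendants of Tenure are {Industry}; none are in {Experience}.
Condition 2 (every backdoor path blocked by {Experience}):
  P1: blocked at fork node Experience ∈ conditioning set.
  P2: blocked at fork node Experience ∈ conditioning set.
  P3: blocked at fork node Experience ∈ conditioning set.
  P4: blocked at fork node Experience ∈ conditioning set.
{Experience} satisfies the backdoor criterion.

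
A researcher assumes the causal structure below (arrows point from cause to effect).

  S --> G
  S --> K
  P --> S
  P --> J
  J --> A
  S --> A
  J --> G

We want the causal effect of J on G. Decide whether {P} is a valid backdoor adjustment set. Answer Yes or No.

Yes

Backdoor paths from J to G (paths whose first edge points into J):
  P1: J <- P -> S -> G
Condition 1 (no descendant of J in the set): holds — descendants of J are {A, G}; none are in {P}.
Condition 2 (every backdoor path blocked by {P}):
  P1: blocked at fork node P ∈ conditioning set.
{P} satisfies the backdoor criterion.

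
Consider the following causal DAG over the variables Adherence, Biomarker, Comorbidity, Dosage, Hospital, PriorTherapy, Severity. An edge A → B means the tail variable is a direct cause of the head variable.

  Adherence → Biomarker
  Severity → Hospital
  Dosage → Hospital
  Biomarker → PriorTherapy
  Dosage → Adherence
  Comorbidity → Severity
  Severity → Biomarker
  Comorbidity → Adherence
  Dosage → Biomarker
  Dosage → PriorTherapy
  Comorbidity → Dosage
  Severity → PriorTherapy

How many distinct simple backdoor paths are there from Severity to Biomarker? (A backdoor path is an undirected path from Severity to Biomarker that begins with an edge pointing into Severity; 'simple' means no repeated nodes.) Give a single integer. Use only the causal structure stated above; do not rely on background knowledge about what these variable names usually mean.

A backdoor path from Severity to Biomarker is any simple undirected path whose first edge points into Severity (i.e. leaves Severity via a parent).
Parents of Severity: {Comorbidity}.
Enumerating:
  P1: Severity <- Comorbidity -> Dosage -> Adherence -> Biomarker
  P2: Severity <- Comorbidity -> Dosage -> Biomarker
  P3: Severity <- Comorbidity -> Dosage -> PriorTherapy <- Biomarker
  P4: Severity <- Comorbidity -> Adherence <- Dosage -> Biomarker
  P5: Severity <- Comorbidity -> Adherence <- Dosage -> PriorTherapy <- Biomarker
  P6: Severity <- Comorbidity -> Adherence -> Biomarker
That exhausts the simple backdoor paths. Count: 6.

6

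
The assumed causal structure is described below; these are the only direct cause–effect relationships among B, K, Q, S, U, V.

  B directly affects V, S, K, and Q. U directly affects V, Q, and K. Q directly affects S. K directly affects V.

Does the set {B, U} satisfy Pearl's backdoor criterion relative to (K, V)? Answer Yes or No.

Backdoor paths from K to V (paths whose first edge points into K):
  P1: K <- B -> Q <- U -> V
  P2: K <- B -> V
  P3: K <- B -> S <- Q <- U -> V
  P4: K <- U -> Q <- B -> V
  P5: K <- U -> Q -> S <- B -> V
  P6: K <- U -> V
Condition 1 (no descendant of K in the set): holds — descendants of K are {V}; none are in {B, U}.
Condition 2 (every backdoor path blocked by {B, U}):
  P1: blocked at fork node B ∈ conditioning set.
  P2: blocked at fork node B ∈ conditioning set.
  P3: blocked at fork node B ∈ conditioning set.
  P4: blocked at fork node U ∈ conditioning set.
  P5: blocked at fork node U ∈ conditioning set.
  P6: blocked at fork node U ∈ conditioning set.
{B, U} satisfies the backdoor criterion.

Yes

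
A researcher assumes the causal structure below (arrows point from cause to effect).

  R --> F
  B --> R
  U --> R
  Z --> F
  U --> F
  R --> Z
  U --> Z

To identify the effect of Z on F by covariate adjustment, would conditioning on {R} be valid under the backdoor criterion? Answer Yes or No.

No

Backdoor paths from Z to F (paths whose first edge points into Z):
  P1: Z <- U -> R -> F
  P2: Z <- U -> F
  P3: Z <- R <- U -> F
  P4: Z <- R -> F
Condition 1 (no descendant of Z in the set): holds — descendants of Z are {F}; none are in {R}.
Condition 2 (every backdoor path blocked by {R}):
  P1: blocked at chain node R ∈ conditioning set.
  P2: open — no interior node is in the conditioning set.
  P3: blocked at chain node R ∈ conditioning set.
  P4: blocked at fork node R ∈ conditioning set.
{R} does not satisfy the backdoor criterion.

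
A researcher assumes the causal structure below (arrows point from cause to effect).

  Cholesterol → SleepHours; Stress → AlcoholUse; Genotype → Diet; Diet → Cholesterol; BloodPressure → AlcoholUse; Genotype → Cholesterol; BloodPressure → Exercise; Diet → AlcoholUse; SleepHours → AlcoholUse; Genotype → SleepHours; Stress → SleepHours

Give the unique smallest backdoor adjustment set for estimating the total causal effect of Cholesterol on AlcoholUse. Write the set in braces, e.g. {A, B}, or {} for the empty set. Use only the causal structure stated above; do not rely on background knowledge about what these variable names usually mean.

{Diet, Genotype}

Variables eligible for adjustment (non-descendants of Cholesterol, excluding Cholesterol and AlcoholUse): {BloodPressure, Diet, Exercise, Genotype, Stress}.
Backdoor paths from Cholesterol to AlcoholUse:
  P1: Cholesterol <- Genotype -> Diet -> AlcoholUse
  P2: Cholesterol <- Genotype -> SleepHours <- Stress -> AlcoholUse
  P3: Cholesterol <- Genotype -> SleepHours -> AlcoholUse
  P4: Cholesterol <- Diet <- Genotype -> SleepHours <- Stress -> AlcoholUse
  P5: Cholesterol <- Diet <- Genotype -> SleepHours -> AlcoholUse
  P6: Cholesterol <- Diet -> AlcoholUse
The empty set is not sufficient: P1 (Cholesterol <- Genotype -> Diet -> AlcoholUse) has no collider blocking it and no conditioned non-collider, so it is open.
Try {Diet, Genotype}:
  P1: blocked at fork node Genotype ∈ conditioning set.
  P2: blocked at fork node Genotype ∈ conditioning set.
  P3: blocked at fork node Genotype ∈ conditioning set.
  P4: blocked at chain node Diet ∈ conditioning set.
  P5: blocked at chain node Diet ∈ conditioning set.
  P6: blocked at fork node Diet ∈ conditioning set.
{Diet, Genotype} contains no descendant of Cholesterol and blocks every backdoor path.
Every element of {Diet, Genotype} is needed (dropping Diet leaves P6 open; dropping Genotype leaves P3 open), so no proper subset is valid.
Among all size-2 subsets of the eligible variables, only {Diet, Genotype} blocks every backdoor path, so it is the unique smallest valid adjustment set.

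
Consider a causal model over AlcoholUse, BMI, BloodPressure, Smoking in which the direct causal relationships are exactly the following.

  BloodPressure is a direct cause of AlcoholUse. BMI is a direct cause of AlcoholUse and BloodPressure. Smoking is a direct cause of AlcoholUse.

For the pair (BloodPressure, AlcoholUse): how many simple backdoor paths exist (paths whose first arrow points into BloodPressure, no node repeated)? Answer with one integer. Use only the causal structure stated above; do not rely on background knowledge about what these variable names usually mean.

1

A backdoor path from BloodPressure to AlcoholUse is any simple undirected path whose first edge points into BloodPressure (i.e. leaves BloodPressure via a parent).
Parents of BloodPressure: {BMI}.
Enumerating:
  P1: BloodPressure <- BMI -> AlcoholUse
That exhausts the simple backdoor paths. Count: 1.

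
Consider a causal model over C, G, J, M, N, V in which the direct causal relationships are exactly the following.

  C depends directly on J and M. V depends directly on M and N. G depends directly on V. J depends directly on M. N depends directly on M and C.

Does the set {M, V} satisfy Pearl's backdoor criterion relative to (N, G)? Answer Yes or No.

Backdoor paths from N to G (paths whose first edge points into N):
  P1: N <- M -> V -> G
  P2: N <- C <- M -> V -> G
  P3: N <- C <- J <- M -> V -> G
Condition 1 (no descendant of N in the set): FAILS — V is a descendant of N.
Condition 2 (every backdoor path blocked by {M, V}):
  P1: blocked at fork node M ∈ conditioning set.
  P2: blocked at fork node M ∈ conditioning set.
  P3: blocked at fork node M ∈ conditioning set.
{M, V} does not satisfy the backdoor criterion.

No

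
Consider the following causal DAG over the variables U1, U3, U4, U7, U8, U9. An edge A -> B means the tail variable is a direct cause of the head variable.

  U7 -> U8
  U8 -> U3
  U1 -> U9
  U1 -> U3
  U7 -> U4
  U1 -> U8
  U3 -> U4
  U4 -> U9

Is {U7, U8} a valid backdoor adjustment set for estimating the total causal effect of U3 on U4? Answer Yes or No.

Backdoor paths from U3 to U4 (paths whose first edge points into U3):
  P1: U3 <- U1 -> U8 <- U7 -> U4
  P2: U3 <- U1 -> U9 <- U4
  P3: U3 <- U8 <- U7 -> U4
  P4: U3 <- U8 <- U1 -> U9 <- U4
Condition 1 (no descendant of U3 in the set): holds — descendants of U3 are {U4, U9}; none are in {U7, U8}.
Condition 2 (every backdoor path blocked by {U7, U8}):
  P1: blocked at fork node U7 ∈ conditioning set.
  P2: blocked at collider U9 (neither it nor any descendant is in the conditioning set).
  P3: blocked at chain node U8 ∈ conditioning set.
  P4: blocked at chain node U8 ∈ conditioning set.
{U7, U8} satisfies the backdoor criterion.

Yes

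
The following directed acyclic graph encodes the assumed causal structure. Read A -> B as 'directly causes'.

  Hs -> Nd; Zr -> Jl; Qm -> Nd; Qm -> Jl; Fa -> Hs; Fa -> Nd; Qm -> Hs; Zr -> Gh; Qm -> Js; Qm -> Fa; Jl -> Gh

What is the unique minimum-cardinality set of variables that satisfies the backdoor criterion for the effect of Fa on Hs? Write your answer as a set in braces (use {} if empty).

Variables eligible for adjustment (non-descendants of Fa, excluding Fa and Hs): {Gh, Jl, Js, Qm, Zr}.
Backdoor paths from Fa to Hs:
  P1: Fa <- Qm -> Hs
  P2: Fa <- Qm -> Nd <- Hs
The empty set is not sufficient: P1 (Fa <- Qm -> Hs) has no collider blocking it and no conditioned non-collider, so it is open.
Try {Qm}:
  P1: blocked at fork node Qm ∈ conditioning set.
  P2: blocked at fork node Qm ∈ conditioning set.
{Qm} contains no descendant of Fa and blocks every backdoor path.
No other singleton works — e.g. {Zr} leaves P1 open — so {Qm} is the unique smallest valid adjustment set.

{Qm}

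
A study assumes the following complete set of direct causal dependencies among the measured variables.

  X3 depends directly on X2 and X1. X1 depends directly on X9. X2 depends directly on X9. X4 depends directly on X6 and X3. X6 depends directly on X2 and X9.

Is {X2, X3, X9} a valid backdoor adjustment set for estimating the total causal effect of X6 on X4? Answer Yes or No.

Backdoor paths from X6 to X4 (paths whose first edge points into X6):
  P1: X6 <- X9 -> X1 -> X3 -> X4
  P2: X6 <- X9 -> X2 -> X3 -> X4
  P3: X6 <- X2 <- X9 -> X1 -> X3 -> X4
  P4: X6 <- X2 -> X3 -> X4
Condition 1 (no descendant of X6 in the set): holds — descendants of X6 are {X4}; none are in {X2, X3, X9}.
Condition 2 (every backdoor path blocked by {X2, X3, X9}):
  P1: blocked at fork node X9 ∈ conditioning set.
  P2: blocked at fork node X9 ∈ conditioning set.
  P3: blocked at chain node X2 ∈ conditioning set.
  P4: blocked at fork node X2 ∈ conditioning set.
{X2, X3, X9} satisfies the backdoor criterion.

Yes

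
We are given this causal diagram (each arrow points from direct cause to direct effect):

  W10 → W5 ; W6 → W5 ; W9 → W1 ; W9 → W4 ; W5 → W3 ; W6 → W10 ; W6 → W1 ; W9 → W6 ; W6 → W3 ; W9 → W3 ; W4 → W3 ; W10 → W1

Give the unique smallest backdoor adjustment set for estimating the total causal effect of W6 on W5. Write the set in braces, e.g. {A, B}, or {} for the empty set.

Variables eligible for adjustment (non-descendants of W6, excluding W6 and W5): {W4, W9}.
Backdoor paths from W6 to W5:
  P1: W6 <- W9 -> W4 -> W3 <- W5
  P2: W6 <- W9 -> W1 <- W10 -> W5
  P3: W6 <- W9 -> W3 <- W5
Each backdoor path contains an unconditioned collider, so every path is already blocked with the empty conditioning set:
  P1: blocked at collider W3 (neither it nor any descendant is in the conditioning set).
  P2: blocked at collider W1 (neither it nor any descendant is in the conditioning set).
  P3: blocked at collider W3 (neither it nor any descendant is in the conditioning set).
The empty set is therefore the unique smallest valid set.

{}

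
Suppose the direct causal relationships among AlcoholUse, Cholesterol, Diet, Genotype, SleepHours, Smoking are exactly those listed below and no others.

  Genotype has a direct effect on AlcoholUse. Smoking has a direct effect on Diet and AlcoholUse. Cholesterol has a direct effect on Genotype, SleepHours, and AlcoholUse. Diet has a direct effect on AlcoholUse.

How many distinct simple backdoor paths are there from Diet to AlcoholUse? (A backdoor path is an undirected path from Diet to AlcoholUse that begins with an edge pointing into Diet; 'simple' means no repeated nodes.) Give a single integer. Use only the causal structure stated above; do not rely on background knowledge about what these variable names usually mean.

1

A backdoor path from Diet to AlcoholUse is any simple undirected path whose first edge points into Diet (i.e. leaves Diet via a parent).
Parents of Diet: {Smoking}.
Enumerating:
  P1: Diet <- Smoking -> AlcoholUse
That exhausts the simple backdoor paths. Count: 1.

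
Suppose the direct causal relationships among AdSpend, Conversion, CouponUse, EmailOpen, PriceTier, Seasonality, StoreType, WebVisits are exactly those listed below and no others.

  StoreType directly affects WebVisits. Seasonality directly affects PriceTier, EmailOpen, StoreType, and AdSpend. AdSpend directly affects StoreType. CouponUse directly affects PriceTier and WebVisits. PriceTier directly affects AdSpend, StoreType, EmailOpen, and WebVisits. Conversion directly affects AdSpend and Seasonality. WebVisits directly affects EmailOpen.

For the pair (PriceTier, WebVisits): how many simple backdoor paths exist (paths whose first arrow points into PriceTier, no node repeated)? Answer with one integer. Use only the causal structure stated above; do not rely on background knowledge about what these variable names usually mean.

A backdoor path from PriceTier to WebVisits is any simple undirected path whose first edge points into PriceTier (i.e. leaves PriceTier via a parent).
Parents of PriceTier: {CouponUse, Seasonality}.
Enumerating:
  P1: PriceTier <- Seasonality <- Conversion -> AdSpend -> StoreType -> WebVisits
  P2: PriceTier <- Seasonality -> AdSpend -> StoreType -> WebVisits
  P3: PriceTier <- Seasonality -> StoreType -> WebVisits
  P4: PriceTier <- Seasonality -> EmailOpen <- WebVisits
  P5: PriceTier <- CouponUse -> WebVisits
That exhausts the simple backdoor paths. Count: 5.

5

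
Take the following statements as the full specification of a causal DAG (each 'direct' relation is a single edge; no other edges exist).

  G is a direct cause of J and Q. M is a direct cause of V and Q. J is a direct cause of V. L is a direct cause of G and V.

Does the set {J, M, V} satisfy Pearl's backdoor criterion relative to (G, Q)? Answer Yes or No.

Backdoor paths from G to Q (paths whose first edge points into G):
  P1: G <- L -> V <- M -> Q
Condition 1 (no descendant of G in the set): FAILS — J and V are descendants of G.
Condition 2 (every backdoor path blocked by {J, M, V}):
  P1: blocked at fork node M ∈ conditioning set.
{J, M, V} does not satisfy the backdoor criterion.

No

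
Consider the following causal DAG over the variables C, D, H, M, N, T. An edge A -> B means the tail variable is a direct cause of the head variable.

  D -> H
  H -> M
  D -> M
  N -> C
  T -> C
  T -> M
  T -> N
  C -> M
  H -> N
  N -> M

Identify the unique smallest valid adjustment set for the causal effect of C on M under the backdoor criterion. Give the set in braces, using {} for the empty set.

Variables eligible for adjustment (non-descendants of C, excluding C and M): {D, H, N, T}.
Backdoor paths from C to M:
  P1: C <- T -> N <- H <- D -> M
  P2: C <- T -> N <- H -> M
  P3: C <- T -> N -> M
  P4: C <- T -> M
  P5: C <- N <- T -> M
  P6: C <- N <- H <- D -> M
  P7: C <- N <- H -> M
  P8: C <- N -> M
The empty set is not sufficient: P3 (C <- T -> N -> M) has no collider blocking it and no conditioned non-collider, so it is open.
Try {N, T}:
  P1: blocked at fork node T ∈ conditioning set.
  P2: blocked at fork node T ∈ conditioning set.
  P3: blocked at fork node T ∈ conditioning set.
  P4: blocked at fork node T ∈ conditioning set.
  P5: blocked at chain node N ∈ conditioning set.
  P6: blocked at chain node N ∈ conditioning set.
  P7: blocked at chain node N ∈ conditioning set.
  P8: blocked at fork node N ∈ conditioning set.
{N, T} contains no descendant of C and blocks every backdoor path.
Every element of {N, T} is needed (dropping N leaves P6 open; dropping T leaves P1 open), so no proper subset is valid.
Among all size-2 subsets of the eligible variables, only {N, T} blocks every backdoor path, so it is the unique smallest valid adjustment set.

{N, T}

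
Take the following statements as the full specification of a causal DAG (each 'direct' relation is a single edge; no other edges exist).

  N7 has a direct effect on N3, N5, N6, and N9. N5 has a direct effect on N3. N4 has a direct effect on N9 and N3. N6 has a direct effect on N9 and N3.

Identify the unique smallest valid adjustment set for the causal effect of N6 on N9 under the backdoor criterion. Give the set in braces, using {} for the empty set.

Variables eligible for adjustment (non-descendants of N6, excluding N6 and N9): {N4, N5, N7}.
Backdoor paths from N6 to N9:
  P1: N6 <- N7 -> N5 -> N3 <- N4 -> N9
  P2: N6 <- N7 -> N9
  P3: N6 <- N7 -> N3 <- N4 -> N9
The empty set is not sufficient: P2 (N6 <- N7 -> N9) has no collider blocking it and no conditioned non-collider, so it is open.
Try {N7}:
  P1: blocked at fork node N7 ∈ conditioning set.
  P2: blocked at fork node N7 ∈ conditioning set.
  P3: blocked at fork node N7 ∈ conditioning set.
{N7} contains no descendant of N6 and blocks every backdoor path.
No other singleton works — e.g. {N4} leaves P2 open — so {N7} is the unique smallest valid adjustment set.

{N7}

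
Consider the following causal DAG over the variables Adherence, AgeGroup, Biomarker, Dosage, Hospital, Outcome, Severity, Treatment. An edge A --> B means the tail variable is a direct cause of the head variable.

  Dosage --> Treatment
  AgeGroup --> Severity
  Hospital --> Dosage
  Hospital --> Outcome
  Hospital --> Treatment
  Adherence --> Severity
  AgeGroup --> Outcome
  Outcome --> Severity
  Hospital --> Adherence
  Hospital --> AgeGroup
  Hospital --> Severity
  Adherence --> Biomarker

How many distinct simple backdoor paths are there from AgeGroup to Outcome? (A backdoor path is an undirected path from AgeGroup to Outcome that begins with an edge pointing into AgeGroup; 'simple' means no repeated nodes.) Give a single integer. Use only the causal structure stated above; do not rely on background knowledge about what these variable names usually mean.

3

A backdoor path from AgeGroup to Outcome is any simple undirected path whose first edge points into AgeGroup (i.e. leaves AgeGroup via a parent).
Parents of AgeGroup: {Hospital}.
Enumerating:
  P1: AgeGroup <- Hospital -> Outcome
  P2: AgeGroup <- Hospital -> Adherence -> Severity <- Outcome
  P3: AgeGroup <- Hospital -> Severity <- Outcome
That exhausts the simple backdoor paths. Count: 3.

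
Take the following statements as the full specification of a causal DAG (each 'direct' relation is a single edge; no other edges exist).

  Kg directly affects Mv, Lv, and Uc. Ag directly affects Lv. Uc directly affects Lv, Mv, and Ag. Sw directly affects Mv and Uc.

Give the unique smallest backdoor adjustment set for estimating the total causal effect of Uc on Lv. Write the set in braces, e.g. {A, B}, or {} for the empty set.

Variables eligible for adjustment (non-descendants of Uc, excluding Uc and Lv): {Kg, Sw}.
Backdoor paths from Uc to Lv:
  P1: Uc <- Sw -> Mv <- Kg -> Lv
  P2: Uc <- Kg -> Lv
The empty set is not sufficient: P2 (Uc <- Kg -> Lv) has no collider blocking it and no conditioned non-collider, so it is open.
Try {Kg}:
  P1: blocked at collider Mv (neither it nor any descendant is in the conditioning set).
  P2: blocked at fork node Kg ∈ conditioning set.
{Kg} contains no descendant of Uc and blocks every backdoor path.
No other singleton works — e.g. {Sw} leaves P2 open — so {Kg} is the unique smallest valid adjustment set.

{Kg}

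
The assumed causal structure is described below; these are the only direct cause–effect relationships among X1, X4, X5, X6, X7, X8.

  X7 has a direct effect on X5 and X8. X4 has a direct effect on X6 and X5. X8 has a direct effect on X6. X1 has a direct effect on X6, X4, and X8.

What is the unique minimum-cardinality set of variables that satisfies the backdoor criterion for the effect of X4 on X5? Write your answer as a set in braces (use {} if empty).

Variables eligible for adjustment (non-descendants of X4, excluding X4 and X5): {X1, X7, X8}.
Backdoor paths from X4 to X5:
  P1: X4 <- X1 -> X8 <- X7 -> X5
  P2: X4 <- X1 -> X6 <- X8 <- X7 -> X5
Each backdoor path contains an unconditioned collider, so every path is already blocked with the empty conditioning set:
  P1: blocked at collider X8 (neither it nor any descendant is in the conditioning set).
  P2: blocked at collider X6 (neither it nor any descendant is in the conditioning set).
The empty set is therefore the unique smallest valid set.

{}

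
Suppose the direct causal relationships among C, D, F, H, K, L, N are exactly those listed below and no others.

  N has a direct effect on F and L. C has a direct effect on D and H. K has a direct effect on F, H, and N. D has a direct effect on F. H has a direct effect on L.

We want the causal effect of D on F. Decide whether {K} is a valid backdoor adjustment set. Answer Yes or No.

Backdoor paths from D to F (paths whose first edge points into D):
  P1: D <- C -> H <- K -> N -> F
  P2: D <- C -> H <- K -> F
  P3: D <- C -> H -> L <- N <- K -> F
  P4: D <- C -> H -> L <- N -> F
Condition 1 (no descendant of D in the set): holds — descendants of D are {F}; none are in {K}.
Condition 2 (every backdoor path blocked by {K}):
  P1: blocked at collider H (neither it nor any descendant is in the conditioning set).
  P2: blocked at collider H (neither it nor any descendant is in the conditioning set).
  P3: blocked at collider L (neither it nor any descendant is in the conditioning set).
  P4: blocked at collider L (neither it nor any descendant is in the conditioning set).
{K} satisfies the backdoor criterion.

Yes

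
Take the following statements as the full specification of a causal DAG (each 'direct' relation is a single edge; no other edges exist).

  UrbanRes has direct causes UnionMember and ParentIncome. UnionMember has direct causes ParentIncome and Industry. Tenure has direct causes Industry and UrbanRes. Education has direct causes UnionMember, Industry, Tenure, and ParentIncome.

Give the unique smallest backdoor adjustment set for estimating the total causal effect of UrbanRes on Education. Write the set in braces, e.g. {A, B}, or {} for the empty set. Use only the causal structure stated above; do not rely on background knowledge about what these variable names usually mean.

Variables eligible for adjustment (non-descendants of UrbanRes, excluding UrbanRes and Education): {Industry, ParentIncome, UnionMember}.
Backdoor paths from UrbanRes to Education:
  P1: UrbanRes <- ParentIncome -> UnionMember <- Industry -> Tenure -> Education
  P2: UrbanRes <- ParentIncome -> UnionMember <- Industry -> Education
  P3: UrbanRes <- ParentIncome -> UnionMember -> Education
  P4: UrbanRes <- ParentIncome -> Education
  P5: UrbanRes <- UnionMember <- ParentIncome -> Education
  P6: UrbanRes <- UnionMember <- Industry -> Tenure -> Education
  P7: UrbanRes <- UnionMember <- Industry -> Education
  P8: UrbanRes <- UnionMember -> Education
The empty set is not sufficient: P3 (UrbanRes <- ParentIncome -> UnionMember -> Education) has no collider blocking it and no conditioned non-collider, so it is open.
Try {ParentIncome, UnionMember}:
  P1: blocked at fork node ParentIncome ∈ conditioning set.
  P2: blocked at fork node ParentIncome ∈ conditioning set.
  P3: blocked at fork node ParentIncome ∈ conditioning set.
  P4: blocked at fork node ParentIncome ∈ conditioning set.
  P5: blocked at chain node UnionMember ∈ conditioning set.
  P6: blocked at chain node UnionMember ∈ conditioning set.
  P7: blocked at chain node UnionMember ∈ conditioning set.
  P8: blocked at fork node UnionMember ∈ conditioning set.
{ParentIncome, UnionMember} contains no descendant of UrbanRes and blocks every backdoor path.
Every element of {ParentIncome, UnionMember} is needed (dropping ParentIncome leaves P1 open; dropping UnionMember leaves P6 open), so no proper subset is valid.
Among all size-2 subsets of the eligible variables, only {ParentIncome, UnionMember} blocks every backdoor path, so it is the unique smallest valid adjustment set.

{ParentIncome, UnionMember}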